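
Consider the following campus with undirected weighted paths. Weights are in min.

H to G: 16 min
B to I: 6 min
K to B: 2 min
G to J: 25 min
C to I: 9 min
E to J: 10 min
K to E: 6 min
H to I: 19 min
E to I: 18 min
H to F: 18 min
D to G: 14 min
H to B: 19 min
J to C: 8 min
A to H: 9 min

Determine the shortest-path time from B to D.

Running Dijkstra from B:
B: 0
K: 2  (via B)
I: 6  (via B)
E: 8  (via K)
C: 15  (via I)
J: 18  (via E)
H: 19  (via B)
A: 28  (via H)
G: 35  (via H)
F: 37  (via H)
D: 49  (via G)
Shortest route: B–H–G–D = 49 min.

49 min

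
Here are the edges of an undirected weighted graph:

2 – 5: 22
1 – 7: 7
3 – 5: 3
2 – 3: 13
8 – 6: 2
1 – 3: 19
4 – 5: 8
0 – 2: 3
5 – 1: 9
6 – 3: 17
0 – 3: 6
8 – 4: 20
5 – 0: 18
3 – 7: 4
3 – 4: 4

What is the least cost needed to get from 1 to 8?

30

Enumerating some paths:
1–7–3–6–8: 7+4+17+2 = 30
1–5–3–6–8: 9+3+17+2 = 31
Cheapest is 1–7–3–6–8 at 30.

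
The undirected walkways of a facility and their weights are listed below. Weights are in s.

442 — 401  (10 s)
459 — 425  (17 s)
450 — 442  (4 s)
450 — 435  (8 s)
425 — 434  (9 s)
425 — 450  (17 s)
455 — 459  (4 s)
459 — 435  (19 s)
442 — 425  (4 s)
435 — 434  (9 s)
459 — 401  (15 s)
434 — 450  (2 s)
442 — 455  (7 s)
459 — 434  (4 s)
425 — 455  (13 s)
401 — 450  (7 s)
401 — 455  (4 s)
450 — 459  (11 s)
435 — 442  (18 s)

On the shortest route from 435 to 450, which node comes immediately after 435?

Compare a few routes:
435 - 450: 8 = 8
435 - 434 - 450: 9+2 = 11
Cheapest is 435 - 450 at 8 s.
So from 435 the first move is to 450.

450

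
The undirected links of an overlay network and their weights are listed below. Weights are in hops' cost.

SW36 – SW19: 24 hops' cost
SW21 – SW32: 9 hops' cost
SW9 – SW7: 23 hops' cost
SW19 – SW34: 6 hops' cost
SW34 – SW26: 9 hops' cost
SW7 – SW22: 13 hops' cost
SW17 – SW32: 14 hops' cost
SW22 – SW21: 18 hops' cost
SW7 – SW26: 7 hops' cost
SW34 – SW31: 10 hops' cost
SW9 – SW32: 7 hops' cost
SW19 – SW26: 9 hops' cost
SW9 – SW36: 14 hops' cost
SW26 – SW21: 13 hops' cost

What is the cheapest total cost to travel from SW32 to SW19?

31 hops' cost

Shortest distances from SW32:
SW32: 0
SW9: 7  (via SW32)
SW21: 9  (via SW32)
SW17: 14  (via SW32)
SW36: 21  (via SW9)
SW26: 22  (via SW21)
SW22: 27  (via SW21)
SW7: 29  (via SW26)
SW34: 31  (via SW26)
SW19: 31  (via SW26)
Shortest route: SW32 → SW21 → SW26 → SW19 = 31 hops' cost.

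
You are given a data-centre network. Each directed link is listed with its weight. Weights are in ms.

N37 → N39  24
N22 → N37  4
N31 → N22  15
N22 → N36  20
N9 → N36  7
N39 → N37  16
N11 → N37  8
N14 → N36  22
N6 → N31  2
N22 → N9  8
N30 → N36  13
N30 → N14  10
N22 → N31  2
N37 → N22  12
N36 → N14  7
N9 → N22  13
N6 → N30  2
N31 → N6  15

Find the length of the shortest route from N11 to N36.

Enumerating some paths:
N11–N37–N22–N9–N36: 8+12+8+7 = 35
N11–N37–N22–N36: 8+12+20 = 40
N11–N37–N22–N31–N6–N30–N36: 8+12+2+15+2+13 = 52
The minimum is 35 ms via N11–N37–N22–N9–N36.

35 ms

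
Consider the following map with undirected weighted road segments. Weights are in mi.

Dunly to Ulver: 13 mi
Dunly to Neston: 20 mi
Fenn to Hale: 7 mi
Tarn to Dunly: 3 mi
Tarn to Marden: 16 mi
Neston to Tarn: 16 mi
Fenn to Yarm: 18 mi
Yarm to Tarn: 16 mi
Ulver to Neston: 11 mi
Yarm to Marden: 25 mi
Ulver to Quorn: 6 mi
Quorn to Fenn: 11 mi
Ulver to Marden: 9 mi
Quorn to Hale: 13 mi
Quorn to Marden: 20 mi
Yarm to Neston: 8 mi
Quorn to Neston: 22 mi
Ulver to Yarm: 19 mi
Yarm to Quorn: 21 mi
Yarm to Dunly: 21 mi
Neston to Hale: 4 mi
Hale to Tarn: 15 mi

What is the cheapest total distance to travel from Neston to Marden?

20 mi

Settle nodes by increasing distance from Neston:
Neston: 0
Hale: 4  (via Neston)
Yarm: 8  (via Neston)
Fenn: 11  (via Hale)
Ulver: 11  (via Neston)
Tarn: 16  (via Neston)
Quorn: 17  (via Hale)
Dunly: 19  (via Tarn)
Marden: 20  (via Ulver)
Shortest route: Neston–Ulver–Marden = 20 mi.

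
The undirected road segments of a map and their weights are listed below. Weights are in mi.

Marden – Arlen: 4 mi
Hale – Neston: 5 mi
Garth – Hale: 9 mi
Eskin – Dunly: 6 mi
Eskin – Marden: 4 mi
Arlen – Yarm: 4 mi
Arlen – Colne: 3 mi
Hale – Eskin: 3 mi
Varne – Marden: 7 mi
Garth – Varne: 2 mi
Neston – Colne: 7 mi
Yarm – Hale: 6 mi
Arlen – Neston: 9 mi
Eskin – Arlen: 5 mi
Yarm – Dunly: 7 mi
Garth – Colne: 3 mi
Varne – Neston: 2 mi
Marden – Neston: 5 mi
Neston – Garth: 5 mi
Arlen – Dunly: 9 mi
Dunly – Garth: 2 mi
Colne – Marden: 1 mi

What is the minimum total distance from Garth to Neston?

4 mi

Enumerating some paths:
Garth–Varne–Neston: 2+2 = 4
Garth–Neston: 5 = 5
Cheapest is Garth–Varne–Neston at 4 mi.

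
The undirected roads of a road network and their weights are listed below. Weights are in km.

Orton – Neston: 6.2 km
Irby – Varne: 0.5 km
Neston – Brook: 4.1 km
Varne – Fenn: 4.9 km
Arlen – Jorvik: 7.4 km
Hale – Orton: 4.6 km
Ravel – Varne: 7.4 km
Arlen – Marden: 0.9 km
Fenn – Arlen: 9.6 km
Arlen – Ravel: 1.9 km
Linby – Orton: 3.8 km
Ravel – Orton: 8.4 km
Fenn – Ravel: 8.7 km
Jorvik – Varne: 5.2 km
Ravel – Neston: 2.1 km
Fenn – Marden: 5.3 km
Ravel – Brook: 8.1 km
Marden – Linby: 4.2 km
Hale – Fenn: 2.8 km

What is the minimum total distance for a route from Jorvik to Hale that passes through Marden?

16.4 km

Best Jorvik to Marden: Jorvik → Arlen → Marden costing 8.3
Best Marden to Hale: Marden → Fenn → Hale costing 8.1
Total via Marden: 8.3 + 8.1 = 16.4 km.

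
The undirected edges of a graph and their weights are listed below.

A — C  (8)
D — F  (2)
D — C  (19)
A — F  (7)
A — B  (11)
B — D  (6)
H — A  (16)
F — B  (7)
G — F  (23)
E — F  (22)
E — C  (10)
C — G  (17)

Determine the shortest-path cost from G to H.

41

Settle nodes by increasing distance from G:
G: 0
C: 17  (via G)
F: 23  (via G)
A: 25  (via C)
D: 25  (via F)
E: 27  (via C)
B: 30  (via F)
H: 41  (via A)
Shortest route: G–C–A–H = 41.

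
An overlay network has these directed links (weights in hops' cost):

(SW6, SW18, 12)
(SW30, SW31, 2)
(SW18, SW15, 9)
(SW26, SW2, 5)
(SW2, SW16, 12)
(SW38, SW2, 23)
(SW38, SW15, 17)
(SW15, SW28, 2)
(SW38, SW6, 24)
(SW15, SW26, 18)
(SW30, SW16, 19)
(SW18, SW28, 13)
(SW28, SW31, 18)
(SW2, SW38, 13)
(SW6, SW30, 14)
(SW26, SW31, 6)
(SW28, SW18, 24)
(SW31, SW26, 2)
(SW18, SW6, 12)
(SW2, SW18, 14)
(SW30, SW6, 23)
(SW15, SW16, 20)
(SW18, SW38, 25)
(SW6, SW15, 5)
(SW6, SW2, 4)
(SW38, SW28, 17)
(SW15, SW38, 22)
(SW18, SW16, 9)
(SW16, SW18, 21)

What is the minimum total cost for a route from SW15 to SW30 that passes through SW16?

67 hops' cost

Shortest SW15→SW16: SW15 → SW16 = 20
Best SW16 to SW30: SW16 → SW18 → SW6 → SW30 costing 47
Total via SW16: 20 + 47 = 67 hops' cost.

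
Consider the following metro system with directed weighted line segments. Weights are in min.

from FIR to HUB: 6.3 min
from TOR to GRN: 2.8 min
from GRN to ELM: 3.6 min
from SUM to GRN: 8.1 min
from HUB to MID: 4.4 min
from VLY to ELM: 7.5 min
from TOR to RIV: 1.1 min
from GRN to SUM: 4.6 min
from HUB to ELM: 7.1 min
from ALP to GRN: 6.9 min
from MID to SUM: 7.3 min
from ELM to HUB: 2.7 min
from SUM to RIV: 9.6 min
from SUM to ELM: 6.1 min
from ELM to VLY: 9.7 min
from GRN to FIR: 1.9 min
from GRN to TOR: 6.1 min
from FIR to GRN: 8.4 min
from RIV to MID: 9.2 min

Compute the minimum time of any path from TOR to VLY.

Running Dijkstra from TOR:
TOR: 0
RIV: 1.1  (via TOR)
GRN: 2.8  (via TOR)
FIR: 4.7  (via GRN)
ELM: 6.4  (via GRN)
SUM: 7.4  (via GRN)
HUB: 9.1  (via ELM)
MID: 10.3  (via RIV)
VLY: 16.1  (via ELM)
Shortest route: TOR → GRN → ELM → VLY = 16.1 min.

16.1 min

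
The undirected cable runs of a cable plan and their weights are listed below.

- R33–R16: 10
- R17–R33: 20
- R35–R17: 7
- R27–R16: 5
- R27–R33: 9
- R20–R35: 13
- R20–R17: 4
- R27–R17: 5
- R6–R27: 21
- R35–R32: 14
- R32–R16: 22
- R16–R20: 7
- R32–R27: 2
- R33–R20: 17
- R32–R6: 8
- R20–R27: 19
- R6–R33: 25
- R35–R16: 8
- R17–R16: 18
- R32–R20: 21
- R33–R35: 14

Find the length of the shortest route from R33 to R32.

Running Dijkstra from R33:
R33: 0
R27: 9  (via R33)
R16: 10  (via R33)
R32: 11  (via R27)
Shortest route: R33–R27–R32 = 11.

11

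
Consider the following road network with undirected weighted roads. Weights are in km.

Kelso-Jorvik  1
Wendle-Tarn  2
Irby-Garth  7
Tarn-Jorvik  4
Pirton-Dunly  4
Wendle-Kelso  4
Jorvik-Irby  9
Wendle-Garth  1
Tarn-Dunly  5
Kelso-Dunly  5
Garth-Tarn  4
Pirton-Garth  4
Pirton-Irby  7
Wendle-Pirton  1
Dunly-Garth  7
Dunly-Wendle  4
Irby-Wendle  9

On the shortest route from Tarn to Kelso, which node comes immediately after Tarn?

Jorvik

Candidate routes:
Tarn–Wendle–Kelso: 2+4 = 6
Tarn–Jorvik–Kelso: 4+1 = 5
Tarn–Garth–Wendle–Kelso: 4+1+4 = 9
Tarn–Dunly–Kelso: 5+5 = 10
The minimum is 5 km via Tarn–Jorvik–Kelso.
So from Tarn the first move is to Jorvik.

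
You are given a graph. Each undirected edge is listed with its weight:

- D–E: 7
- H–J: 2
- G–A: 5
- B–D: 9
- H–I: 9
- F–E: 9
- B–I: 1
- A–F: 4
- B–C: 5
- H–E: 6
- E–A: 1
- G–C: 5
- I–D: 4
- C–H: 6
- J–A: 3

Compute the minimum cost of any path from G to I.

11

Running Dijkstra from G:
G: 0
A: 5  (via G)
C: 5  (via G)
E: 6  (via A)
J: 8  (via A)
F: 9  (via A)
B: 10  (via C)
H: 10  (via J)
I: 11  (via B)
Shortest route: G–C–B–I = 11.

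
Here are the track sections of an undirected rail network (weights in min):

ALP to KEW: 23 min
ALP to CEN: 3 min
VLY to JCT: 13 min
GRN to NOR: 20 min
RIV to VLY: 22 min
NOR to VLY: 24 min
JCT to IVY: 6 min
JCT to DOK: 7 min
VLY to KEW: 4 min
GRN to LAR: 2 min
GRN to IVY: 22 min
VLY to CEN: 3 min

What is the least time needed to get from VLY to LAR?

43 min

Candidate routes:
VLY - JCT - IVY - GRN - LAR: 13+6+22+2 = 43
VLY - NOR - GRN - LAR: 24+20+2 = 46
The minimum is 43 min via VLY - JCT - IVY - GRN - LAR.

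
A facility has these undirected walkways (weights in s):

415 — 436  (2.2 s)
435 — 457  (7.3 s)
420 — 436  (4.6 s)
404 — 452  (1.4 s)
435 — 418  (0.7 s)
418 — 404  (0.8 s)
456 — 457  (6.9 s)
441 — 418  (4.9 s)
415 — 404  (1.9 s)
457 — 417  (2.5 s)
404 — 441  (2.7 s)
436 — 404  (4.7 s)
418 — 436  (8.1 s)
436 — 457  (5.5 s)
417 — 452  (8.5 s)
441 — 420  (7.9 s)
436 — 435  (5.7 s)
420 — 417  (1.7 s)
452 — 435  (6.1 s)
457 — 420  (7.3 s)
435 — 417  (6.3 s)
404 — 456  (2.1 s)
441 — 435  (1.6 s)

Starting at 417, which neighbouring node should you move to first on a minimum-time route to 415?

Candidate routes:
417–420–436–415: 1.7+4.6+2.2 = 8.5
417–435–418–404–415: 6.3+0.7+0.8+1.9 = 9.7
Cheapest is 417–420–436–415 at 8.5 s.
So from 417 the first move is to 420.

420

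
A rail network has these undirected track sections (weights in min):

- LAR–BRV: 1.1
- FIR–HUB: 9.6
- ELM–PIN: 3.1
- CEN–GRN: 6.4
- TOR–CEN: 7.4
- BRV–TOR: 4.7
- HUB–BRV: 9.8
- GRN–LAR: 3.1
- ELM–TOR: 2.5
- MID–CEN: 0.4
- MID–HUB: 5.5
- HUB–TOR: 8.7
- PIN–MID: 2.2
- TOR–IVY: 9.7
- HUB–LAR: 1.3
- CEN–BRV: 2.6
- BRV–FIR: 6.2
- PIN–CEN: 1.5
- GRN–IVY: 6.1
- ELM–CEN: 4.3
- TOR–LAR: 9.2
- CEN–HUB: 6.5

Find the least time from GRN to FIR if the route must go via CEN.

15.2 min

Shortest GRN→CEN: GRN–CEN = 6.4
Best CEN to FIR: CEN–BRV–FIR costing 8.8
Total via CEN: 6.4 + 8.8 = 15.2 min.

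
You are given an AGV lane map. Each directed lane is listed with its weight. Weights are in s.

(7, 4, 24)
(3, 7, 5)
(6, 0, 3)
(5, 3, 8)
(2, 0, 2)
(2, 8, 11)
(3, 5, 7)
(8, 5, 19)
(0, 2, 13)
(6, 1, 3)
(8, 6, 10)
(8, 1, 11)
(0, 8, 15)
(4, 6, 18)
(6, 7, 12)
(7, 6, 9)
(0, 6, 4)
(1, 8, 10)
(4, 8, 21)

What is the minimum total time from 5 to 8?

Settle nodes by increasing distance from 5:
5: 0
3: 8  (via 5)
7: 13  (via 3)
6: 22  (via 7)
0: 25  (via 6)
1: 25  (via 6)
8: 35  (via 1)
Shortest route: 5 → 3 → 7 → 6 → 1 → 8 = 35 s.

35 s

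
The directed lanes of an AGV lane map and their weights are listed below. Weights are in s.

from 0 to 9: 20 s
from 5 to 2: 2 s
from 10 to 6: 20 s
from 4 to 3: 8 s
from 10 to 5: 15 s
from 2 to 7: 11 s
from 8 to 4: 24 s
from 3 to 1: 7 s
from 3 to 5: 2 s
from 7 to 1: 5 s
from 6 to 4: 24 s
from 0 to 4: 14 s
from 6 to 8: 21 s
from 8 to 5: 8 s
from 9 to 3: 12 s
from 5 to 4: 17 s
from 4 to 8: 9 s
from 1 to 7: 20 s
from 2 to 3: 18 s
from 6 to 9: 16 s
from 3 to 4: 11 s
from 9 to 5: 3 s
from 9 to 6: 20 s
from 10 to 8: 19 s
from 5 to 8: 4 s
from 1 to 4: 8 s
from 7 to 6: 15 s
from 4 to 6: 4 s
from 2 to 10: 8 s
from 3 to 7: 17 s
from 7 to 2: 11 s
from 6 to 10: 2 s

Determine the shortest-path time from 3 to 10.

12 s

Candidate routes:
3 → 4 → 6 → 10: 11+4+2 = 17
3 → 5 → 2 → 10: 2+2+8 = 12
The minimum is 12 s via 3 → 5 → 2 → 10.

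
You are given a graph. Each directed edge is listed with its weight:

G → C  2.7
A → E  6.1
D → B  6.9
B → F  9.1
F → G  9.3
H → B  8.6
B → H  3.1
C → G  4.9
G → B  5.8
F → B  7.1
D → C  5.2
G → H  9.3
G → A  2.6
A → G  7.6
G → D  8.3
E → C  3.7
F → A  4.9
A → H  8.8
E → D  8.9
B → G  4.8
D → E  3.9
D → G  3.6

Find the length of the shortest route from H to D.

21.7

Running Dijkstra from H:
H: 0
B: 8.6  (via H)
G: 13.4  (via B)
A: 16  (via G)
C: 16.1  (via G)
F: 17.7  (via B)
D: 21.7  (via G)
Shortest route: H → B → G → D = 21.7.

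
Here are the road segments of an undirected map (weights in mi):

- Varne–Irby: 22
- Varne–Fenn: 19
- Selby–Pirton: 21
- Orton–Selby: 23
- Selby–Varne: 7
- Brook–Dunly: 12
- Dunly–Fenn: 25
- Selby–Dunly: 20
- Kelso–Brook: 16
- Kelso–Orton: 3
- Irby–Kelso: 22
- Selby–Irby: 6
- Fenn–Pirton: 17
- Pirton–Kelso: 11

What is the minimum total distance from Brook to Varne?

Candidate routes:
Brook → Kelso → Irby → Selby → Varne: 16+22+6+7 = 51
Brook → Dunly → Selby → Varne: 12+20+7 = 39
Brook → Kelso → Pirton → Selby → Varne: 16+11+21+7 = 55
Brook → Kelso → Orton → Selby → Varne: 16+3+23+7 = 49
The minimum is 39 mi via Brook → Dunly → Selby → Varne.

39 mi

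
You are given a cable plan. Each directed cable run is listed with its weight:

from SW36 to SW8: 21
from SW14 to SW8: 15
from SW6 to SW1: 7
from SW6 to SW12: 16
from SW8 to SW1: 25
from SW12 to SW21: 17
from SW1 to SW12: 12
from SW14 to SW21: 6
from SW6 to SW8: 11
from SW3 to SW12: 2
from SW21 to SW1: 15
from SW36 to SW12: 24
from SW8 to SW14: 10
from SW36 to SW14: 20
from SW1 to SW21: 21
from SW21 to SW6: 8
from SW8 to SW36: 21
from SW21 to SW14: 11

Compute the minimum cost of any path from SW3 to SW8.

Settle nodes by increasing distance from SW3:
SW3: 0
SW12: 2  (via SW3)
SW21: 19  (via SW12)
SW6: 27  (via SW21)
SW14: 30  (via SW21)
SW1: 34  (via SW21)
SW8: 38  (via SW6)
Shortest route: SW3 → SW12 → SW21 → SW6 → SW8 = 38.

38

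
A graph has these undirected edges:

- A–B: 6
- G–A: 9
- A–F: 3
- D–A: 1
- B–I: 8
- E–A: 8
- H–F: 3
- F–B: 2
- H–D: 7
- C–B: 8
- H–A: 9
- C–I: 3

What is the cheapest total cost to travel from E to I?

Running Dijkstra from E:
E: 0
A: 8  (via E)
D: 9  (via A)
F: 11  (via A)
B: 13  (via F)
H: 14  (via F)
G: 17  (via A)
C: 21  (via B)
I: 21  (via B)
Shortest route: E → A → F → B → I = 21.

21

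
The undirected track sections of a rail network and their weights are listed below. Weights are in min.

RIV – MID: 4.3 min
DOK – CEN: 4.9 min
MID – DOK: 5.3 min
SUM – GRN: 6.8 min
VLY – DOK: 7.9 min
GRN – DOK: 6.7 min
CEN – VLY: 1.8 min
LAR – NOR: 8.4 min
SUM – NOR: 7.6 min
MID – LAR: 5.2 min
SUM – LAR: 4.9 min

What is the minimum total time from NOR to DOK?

18.9 min

Settle nodes by increasing distance from NOR:
NOR: 0
SUM: 7.6  (via NOR)
LAR: 8.4  (via NOR)
MID: 13.6  (via LAR)
GRN: 14.4  (via SUM)
RIV: 17.9  (via MID)
DOK: 18.9  (via MID)
Shortest route: NOR → LAR → MID → DOK = 18.9 min.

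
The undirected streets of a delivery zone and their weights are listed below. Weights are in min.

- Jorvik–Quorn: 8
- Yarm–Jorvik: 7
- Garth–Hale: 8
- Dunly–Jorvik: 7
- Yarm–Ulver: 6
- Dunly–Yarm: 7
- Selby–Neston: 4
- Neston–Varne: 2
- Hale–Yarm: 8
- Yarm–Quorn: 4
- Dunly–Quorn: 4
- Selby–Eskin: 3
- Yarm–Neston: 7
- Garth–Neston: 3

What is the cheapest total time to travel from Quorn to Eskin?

Running Dijkstra from Quorn:
Quorn: 0
Dunly: 4  (via Quorn)
Yarm: 4  (via Quorn)
Jorvik: 8  (via Quorn)
Ulver: 10  (via Yarm)
Neston: 11  (via Yarm)
Hale: 12  (via Yarm)
Varne: 13  (via Neston)
Garth: 14  (via Neston)
Selby: 15  (via Neston)
Eskin: 18  (via Selby)
Shortest route: Quorn → Yarm → Neston → Selby → Eskin = 18 min.

18 min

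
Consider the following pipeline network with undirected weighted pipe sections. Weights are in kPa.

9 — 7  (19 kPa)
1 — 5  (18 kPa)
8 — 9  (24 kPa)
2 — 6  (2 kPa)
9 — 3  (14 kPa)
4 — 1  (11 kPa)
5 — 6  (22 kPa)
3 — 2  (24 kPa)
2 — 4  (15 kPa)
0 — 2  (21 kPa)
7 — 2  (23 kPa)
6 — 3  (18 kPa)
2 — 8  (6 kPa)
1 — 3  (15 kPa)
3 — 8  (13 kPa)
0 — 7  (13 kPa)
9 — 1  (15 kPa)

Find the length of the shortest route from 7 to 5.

Enumerating some paths:
7 - 9 - 3 - 1 - 5: 19+14+15+18 = 66
7 - 0 - 2 - 6 - 5: 13+21+2+22 = 58
7 - 9 - 1 - 5: 19+15+18 = 52
7 - 2 - 6 - 5: 23+2+22 = 47
Cheapest is 7 - 2 - 6 - 5 at 47 kPa.

47 kPa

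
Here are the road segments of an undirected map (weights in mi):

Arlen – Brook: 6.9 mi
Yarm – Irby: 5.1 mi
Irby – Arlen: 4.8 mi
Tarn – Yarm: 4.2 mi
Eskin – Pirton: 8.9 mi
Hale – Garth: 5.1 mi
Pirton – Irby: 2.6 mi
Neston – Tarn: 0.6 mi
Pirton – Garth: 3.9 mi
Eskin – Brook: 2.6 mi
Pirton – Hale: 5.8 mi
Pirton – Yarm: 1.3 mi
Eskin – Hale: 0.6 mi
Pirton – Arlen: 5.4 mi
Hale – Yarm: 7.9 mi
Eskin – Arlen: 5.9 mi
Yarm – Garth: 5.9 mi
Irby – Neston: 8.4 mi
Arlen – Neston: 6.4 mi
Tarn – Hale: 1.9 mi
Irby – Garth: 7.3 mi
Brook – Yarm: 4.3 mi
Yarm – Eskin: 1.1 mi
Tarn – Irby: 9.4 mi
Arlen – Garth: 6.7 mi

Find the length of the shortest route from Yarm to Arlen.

Candidate routes:
Yarm–Pirton–Arlen: 1.3+5.4 = 6.7
Yarm–Pirton–Irby–Arlen: 1.3+2.6+4.8 = 8.7
Yarm–Eskin–Arlen: 1.1+5.9 = 7
The minimum is 6.7 mi via Yarm–Pirton–Arlen.

6.7 mi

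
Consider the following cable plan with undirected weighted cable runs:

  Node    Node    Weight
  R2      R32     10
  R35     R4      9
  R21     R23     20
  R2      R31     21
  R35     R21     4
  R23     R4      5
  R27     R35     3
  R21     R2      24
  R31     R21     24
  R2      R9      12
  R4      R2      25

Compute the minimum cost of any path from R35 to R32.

38

Enumerating some paths:
R35 - R4 - R2 - R32: 9+25+10 = 44
R35 - R21 - R2 - R32: 4+24+10 = 38
R35 - R21 - R23 - R4 - R2 - R32: 4+20+5+25+10 = 64
R35 - R21 - R31 - R2 - R32: 4+24+21+10 = 59
Cheapest is R35 - R21 - R2 - R32 at 38.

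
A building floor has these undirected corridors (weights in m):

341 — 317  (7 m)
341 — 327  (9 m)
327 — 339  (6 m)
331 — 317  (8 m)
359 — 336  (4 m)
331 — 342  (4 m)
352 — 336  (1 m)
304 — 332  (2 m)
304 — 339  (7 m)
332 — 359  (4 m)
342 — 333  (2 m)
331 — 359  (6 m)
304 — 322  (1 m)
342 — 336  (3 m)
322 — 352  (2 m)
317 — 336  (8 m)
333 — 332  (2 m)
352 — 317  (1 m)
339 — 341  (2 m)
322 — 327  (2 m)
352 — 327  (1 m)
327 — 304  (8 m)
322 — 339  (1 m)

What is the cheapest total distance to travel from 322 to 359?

Compare a few routes:
322 → 327 → 352 → 336 → 359: 2+1+1+4 = 8
322 → 304 → 332 → 359: 1+2+4 = 7
Cheapest is 322 → 304 → 332 → 359 at 7 m.

7 m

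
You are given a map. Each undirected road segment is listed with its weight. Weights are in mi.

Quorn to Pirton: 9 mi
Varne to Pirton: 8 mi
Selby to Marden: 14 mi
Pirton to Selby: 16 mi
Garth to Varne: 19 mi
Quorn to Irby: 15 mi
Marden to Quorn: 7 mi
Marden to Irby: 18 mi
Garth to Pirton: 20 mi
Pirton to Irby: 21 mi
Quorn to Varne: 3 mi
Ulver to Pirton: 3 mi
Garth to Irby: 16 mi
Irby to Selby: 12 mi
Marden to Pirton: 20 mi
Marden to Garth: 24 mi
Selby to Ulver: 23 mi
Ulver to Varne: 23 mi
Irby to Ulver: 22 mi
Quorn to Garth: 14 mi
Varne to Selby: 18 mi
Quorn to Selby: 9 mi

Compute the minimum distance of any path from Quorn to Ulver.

12 mi

Compare a few routes:
Quorn → Varne → Pirton → Ulver: 3+8+3 = 14
Quorn → Pirton → Ulver: 9+3 = 12
Cheapest is Quorn → Pirton → Ulver at 12 mi.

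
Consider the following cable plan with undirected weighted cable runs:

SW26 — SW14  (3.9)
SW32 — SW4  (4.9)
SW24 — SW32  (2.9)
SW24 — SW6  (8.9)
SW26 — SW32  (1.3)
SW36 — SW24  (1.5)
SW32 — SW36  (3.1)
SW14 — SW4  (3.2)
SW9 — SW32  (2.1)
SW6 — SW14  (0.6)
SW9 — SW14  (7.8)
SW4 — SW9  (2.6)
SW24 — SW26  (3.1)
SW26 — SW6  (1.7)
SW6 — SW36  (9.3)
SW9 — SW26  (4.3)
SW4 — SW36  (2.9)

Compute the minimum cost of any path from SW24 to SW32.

2.9

Enumerating some paths:
SW24 → SW26 → SW32: 3.1+1.3 = 4.4
SW24 → SW36 → SW32: 1.5+3.1 = 4.6
SW24 → SW32: 2.9 = 2.9
Cheapest is SW24 → SW32 at 2.9.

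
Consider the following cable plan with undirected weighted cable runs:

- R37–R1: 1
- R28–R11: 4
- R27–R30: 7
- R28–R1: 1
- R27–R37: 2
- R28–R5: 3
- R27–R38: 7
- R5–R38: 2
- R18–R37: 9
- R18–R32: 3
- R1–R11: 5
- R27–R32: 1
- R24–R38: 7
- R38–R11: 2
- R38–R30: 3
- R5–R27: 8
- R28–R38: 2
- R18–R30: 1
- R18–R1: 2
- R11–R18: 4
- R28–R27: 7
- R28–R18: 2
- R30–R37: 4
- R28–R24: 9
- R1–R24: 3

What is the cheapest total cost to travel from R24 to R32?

Settle nodes by increasing distance from R24:
R24: 0
R1: 3  (via R24)
R37: 4  (via R1)
R28: 4  (via R1)
R18: 5  (via R1)
R30: 6  (via R18)
R38: 6  (via R28)
R27: 6  (via R37)
R5: 7  (via R28)
R32: 7  (via R27)
Shortest route: R24 → R1 → R37 → R27 → R32 = 7.

7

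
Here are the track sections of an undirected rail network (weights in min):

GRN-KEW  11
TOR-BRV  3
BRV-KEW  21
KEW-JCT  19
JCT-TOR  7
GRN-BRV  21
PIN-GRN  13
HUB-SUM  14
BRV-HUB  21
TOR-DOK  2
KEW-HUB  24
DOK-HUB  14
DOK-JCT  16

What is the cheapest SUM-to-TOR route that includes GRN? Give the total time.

Best SUM to GRN: SUM → HUB → KEW → GRN costing 49
Shortest GRN→TOR: GRN → BRV → TOR = 24
Total via GRN: 49 + 24 = 73 min.

73 min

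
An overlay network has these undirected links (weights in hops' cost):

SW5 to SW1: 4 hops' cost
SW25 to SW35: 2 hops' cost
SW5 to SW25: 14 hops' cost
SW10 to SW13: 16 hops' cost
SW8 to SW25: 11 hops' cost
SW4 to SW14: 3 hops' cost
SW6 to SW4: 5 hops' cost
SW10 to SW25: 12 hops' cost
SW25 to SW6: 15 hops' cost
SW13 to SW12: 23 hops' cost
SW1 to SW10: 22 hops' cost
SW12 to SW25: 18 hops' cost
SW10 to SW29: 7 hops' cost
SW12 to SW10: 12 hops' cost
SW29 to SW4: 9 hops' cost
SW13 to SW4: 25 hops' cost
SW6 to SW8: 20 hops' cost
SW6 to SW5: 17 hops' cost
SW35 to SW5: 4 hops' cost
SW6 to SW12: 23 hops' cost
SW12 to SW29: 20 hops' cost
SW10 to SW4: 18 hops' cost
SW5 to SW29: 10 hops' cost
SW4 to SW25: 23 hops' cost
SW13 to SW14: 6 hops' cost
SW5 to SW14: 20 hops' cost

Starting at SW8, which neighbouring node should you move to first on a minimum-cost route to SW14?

Compare a few routes:
SW8–SW6–SW4–SW14: 20+5+3 = 28
SW8–SW25–SW6–SW4–SW14: 11+15+5+3 = 34
Cheapest is SW8–SW6–SW4–SW14 at 28 hops' cost.
So from SW8 the first move is to SW6.

SW6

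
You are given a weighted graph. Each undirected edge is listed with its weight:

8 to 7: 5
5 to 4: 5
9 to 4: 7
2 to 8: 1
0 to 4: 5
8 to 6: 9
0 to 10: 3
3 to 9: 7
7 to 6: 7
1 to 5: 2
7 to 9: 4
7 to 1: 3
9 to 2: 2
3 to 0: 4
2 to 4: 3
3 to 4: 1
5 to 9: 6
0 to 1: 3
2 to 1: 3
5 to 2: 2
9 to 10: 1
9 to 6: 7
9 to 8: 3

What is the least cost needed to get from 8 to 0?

7

Candidate routes:
8–2–4–0: 1+3+5 = 9
8–2–5–1–0: 1+2+2+3 = 8
8–2–1–0: 1+3+3 = 7
8–2–4–3–0: 1+3+1+4 = 9
The minimum is 7 via 8–2–1–0.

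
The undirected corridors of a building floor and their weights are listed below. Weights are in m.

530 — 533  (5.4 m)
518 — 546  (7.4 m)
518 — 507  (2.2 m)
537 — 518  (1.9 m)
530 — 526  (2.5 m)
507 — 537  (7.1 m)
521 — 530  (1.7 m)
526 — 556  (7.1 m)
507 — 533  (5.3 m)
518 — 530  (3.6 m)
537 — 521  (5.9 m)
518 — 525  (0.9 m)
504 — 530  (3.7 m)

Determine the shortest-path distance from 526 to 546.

Candidate routes:
526 → 530 → 518 → 546: 2.5+3.6+7.4 = 13.5
526 → 530 → 521 → 537 → 518 → 546: 2.5+1.7+5.9+1.9+7.4 = 19.4
Cheapest is 526 → 530 → 518 → 546 at 13.5 m.

13.5 m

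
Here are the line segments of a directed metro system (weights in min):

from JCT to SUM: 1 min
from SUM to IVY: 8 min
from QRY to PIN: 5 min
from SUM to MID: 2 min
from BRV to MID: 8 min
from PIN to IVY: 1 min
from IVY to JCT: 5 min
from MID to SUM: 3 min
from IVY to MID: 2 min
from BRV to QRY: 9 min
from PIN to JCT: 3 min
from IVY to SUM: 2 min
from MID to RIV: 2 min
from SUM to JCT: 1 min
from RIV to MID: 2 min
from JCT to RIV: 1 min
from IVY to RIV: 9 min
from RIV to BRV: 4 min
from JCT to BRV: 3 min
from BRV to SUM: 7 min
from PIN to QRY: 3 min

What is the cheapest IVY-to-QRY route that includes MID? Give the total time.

Shortest IVY→MID: IVY → MID = 2
Shortest MID→QRY: MID → RIV → BRV → QRY = 15
Total via MID: 2 + 15 = 17 min.

17 min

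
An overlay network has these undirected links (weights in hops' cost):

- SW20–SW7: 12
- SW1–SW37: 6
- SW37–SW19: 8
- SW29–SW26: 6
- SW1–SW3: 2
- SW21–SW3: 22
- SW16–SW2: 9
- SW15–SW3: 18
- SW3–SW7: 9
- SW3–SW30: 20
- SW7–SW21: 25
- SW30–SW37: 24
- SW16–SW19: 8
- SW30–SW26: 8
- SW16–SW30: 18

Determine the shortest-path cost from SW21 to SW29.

56 hops' cost

Candidate routes:
SW21 → SW3 → SW1 → SW37 → SW30 → SW26 → SW29: 22+2+6+24+8+6 = 68
SW21 → SW3 → SW30 → SW26 → SW29: 22+20+8+6 = 56
SW21 → SW7 → SW3 → SW30 → SW26 → SW29: 25+9+20+8+6 = 68
Cheapest is SW21 → SW3 → SW30 → SW26 → SW29 at 56 hops' cost.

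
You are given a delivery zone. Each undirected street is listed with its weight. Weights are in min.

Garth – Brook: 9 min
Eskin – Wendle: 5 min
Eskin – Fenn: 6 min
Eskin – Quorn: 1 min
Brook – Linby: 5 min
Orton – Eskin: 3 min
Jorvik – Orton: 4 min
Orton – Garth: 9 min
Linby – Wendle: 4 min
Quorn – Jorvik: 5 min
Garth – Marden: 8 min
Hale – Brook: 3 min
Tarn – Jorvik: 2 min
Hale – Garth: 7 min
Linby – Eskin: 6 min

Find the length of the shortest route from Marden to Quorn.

Settle nodes by increasing distance from Marden:
Marden: 0
Garth: 8  (via Marden)
Hale: 15  (via Garth)
Orton: 17  (via Garth)
Brook: 17  (via Garth)
Eskin: 20  (via Orton)
Jorvik: 21  (via Orton)
Quorn: 21  (via Eskin)
Shortest route: Marden–Garth–Orton–Eskin–Quorn = 21 min.

21 min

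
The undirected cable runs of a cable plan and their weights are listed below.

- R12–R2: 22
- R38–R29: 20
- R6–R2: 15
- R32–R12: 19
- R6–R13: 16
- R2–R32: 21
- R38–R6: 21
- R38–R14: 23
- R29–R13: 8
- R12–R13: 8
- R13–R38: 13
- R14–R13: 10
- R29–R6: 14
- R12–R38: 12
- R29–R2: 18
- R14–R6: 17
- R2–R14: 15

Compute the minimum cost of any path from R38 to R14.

Settle nodes by increasing distance from R38:
R38: 0
R12: 12  (via R38)
R13: 13  (via R38)
R29: 20  (via R38)
R6: 21  (via R38)
R14: 23  (via R38)
Shortest route: R38–R14 = 23.

23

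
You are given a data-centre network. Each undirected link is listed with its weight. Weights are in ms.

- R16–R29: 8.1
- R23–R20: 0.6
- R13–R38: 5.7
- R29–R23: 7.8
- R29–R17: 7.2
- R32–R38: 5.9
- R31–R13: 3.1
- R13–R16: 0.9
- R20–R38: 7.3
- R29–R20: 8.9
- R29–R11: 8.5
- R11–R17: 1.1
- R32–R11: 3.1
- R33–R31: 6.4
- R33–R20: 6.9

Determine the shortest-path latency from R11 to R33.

23.2 ms

Compare a few routes:
R11–R17–R29–R23–R20–R33: 1.1+7.2+7.8+0.6+6.9 = 23.6
R11–R29–R23–R20–R33: 8.5+7.8+0.6+6.9 = 23.8
R11–R32–R38–R20–R33: 3.1+5.9+7.3+6.9 = 23.2
The minimum is 23.2 ms via R11–R32–R38–R20–R33.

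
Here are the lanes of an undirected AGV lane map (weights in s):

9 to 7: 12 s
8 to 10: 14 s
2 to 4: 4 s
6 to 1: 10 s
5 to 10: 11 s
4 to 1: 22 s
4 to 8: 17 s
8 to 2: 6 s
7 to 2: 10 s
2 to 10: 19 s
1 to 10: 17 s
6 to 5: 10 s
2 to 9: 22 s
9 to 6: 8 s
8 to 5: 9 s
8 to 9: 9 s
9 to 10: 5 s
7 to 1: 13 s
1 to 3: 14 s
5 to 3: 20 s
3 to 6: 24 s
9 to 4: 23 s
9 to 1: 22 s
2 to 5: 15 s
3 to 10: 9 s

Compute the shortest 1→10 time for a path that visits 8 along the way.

Best 1 to 8: 1 → 6 → 9 → 8 costing 27
Best 8 to 10: 8 → 10 costing 14
Total via 8: 27 + 14 = 41 s.

41 s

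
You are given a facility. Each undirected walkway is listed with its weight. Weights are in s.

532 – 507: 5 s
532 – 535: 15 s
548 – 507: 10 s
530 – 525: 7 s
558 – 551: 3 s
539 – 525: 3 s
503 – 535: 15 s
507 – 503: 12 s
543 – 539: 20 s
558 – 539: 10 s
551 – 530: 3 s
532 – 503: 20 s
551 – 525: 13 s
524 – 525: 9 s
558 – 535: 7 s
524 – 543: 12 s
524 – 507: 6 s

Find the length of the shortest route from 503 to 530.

Running Dijkstra from 503:
503: 0
507: 12  (via 503)
535: 15  (via 503)
532: 17  (via 507)
524: 18  (via 507)
558: 22  (via 535)
548: 22  (via 507)
551: 25  (via 558)
525: 27  (via 524)
530: 28  (via 551)
Shortest route: 503 → 535 → 558 → 551 → 530 = 28 s.

28 s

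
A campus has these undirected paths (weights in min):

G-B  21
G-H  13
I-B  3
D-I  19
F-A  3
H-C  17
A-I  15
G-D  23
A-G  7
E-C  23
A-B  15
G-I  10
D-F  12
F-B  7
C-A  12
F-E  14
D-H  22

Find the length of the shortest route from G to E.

Settle nodes by increasing distance from G:
G: 0
A: 7  (via G)
F: 10  (via A)
I: 10  (via G)
B: 13  (via I)
H: 13  (via G)
C: 19  (via A)
D: 22  (via F)
E: 24  (via F)
Shortest route: G → A → F → E = 24 min.

24 min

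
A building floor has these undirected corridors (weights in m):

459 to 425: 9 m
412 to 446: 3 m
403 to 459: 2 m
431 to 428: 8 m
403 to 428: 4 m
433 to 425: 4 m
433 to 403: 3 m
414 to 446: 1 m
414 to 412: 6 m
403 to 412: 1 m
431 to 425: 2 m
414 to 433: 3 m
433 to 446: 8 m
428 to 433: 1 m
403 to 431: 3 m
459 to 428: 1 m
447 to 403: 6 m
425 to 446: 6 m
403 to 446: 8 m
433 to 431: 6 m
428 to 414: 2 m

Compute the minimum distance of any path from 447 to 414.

11 m

Shortest distances from 447:
447: 0
403: 6  (via 447)
412: 7  (via 403)
459: 8  (via 403)
431: 9  (via 403)
433: 9  (via 403)
428: 9  (via 459)
446: 10  (via 412)
414: 11  (via 428)
Shortest route: 447 → 403 → 459 → 428 → 414 = 11 m.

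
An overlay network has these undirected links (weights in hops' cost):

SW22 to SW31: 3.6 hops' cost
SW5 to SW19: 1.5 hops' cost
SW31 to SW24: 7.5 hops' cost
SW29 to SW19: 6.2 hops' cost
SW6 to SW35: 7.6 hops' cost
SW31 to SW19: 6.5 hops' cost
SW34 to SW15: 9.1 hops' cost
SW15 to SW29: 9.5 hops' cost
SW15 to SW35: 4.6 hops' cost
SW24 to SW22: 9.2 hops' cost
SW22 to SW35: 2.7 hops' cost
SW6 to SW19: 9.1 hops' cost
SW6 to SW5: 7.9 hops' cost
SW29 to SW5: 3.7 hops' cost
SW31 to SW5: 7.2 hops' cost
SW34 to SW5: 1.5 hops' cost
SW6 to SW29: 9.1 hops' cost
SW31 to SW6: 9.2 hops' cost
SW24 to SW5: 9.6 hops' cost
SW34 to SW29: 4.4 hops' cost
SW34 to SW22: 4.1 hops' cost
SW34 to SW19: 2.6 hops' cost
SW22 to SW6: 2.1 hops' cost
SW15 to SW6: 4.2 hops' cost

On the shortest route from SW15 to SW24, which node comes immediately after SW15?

SW6

Enumerating some paths:
SW15 - SW35 - SW22 - SW24: 4.6+2.7+9.2 = 16.5
SW15 - SW6 - SW22 - SW24: 4.2+2.1+9.2 = 15.5
The minimum is 15.5 hops' cost via SW15 - SW6 - SW22 - SW24.
So from SW15 the first move is to SW6.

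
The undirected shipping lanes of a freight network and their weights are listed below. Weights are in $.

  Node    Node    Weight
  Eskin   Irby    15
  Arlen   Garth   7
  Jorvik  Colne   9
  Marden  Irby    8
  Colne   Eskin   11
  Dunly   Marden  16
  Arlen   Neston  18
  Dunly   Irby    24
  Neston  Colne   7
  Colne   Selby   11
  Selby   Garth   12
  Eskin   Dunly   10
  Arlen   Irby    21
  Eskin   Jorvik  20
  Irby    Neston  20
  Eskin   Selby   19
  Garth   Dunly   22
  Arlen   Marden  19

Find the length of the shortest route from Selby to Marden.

Candidate routes:
Selby–Eskin–Dunly–Marden: 19+10+16 = 45
Selby–Colne–Eskin–Irby–Marden: 11+11+15+8 = 45
Selby–Eskin–Irby–Marden: 19+15+8 = 42
Selby–Garth–Arlen–Marden: 12+7+19 = 38
Cheapest is Selby–Garth–Arlen–Marden at $38.

$38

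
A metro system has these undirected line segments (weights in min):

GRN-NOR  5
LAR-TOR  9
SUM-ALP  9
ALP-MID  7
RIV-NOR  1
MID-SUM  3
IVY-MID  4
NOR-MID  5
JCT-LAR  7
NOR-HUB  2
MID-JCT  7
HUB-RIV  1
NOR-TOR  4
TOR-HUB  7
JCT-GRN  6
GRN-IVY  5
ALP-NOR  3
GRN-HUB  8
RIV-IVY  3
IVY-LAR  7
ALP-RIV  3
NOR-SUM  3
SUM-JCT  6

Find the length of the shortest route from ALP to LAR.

Running Dijkstra from ALP:
ALP: 0
RIV: 3  (via ALP)
NOR: 3  (via ALP)
HUB: 4  (via RIV)
SUM: 6  (via NOR)
IVY: 6  (via RIV)
MID: 7  (via ALP)
TOR: 7  (via NOR)
GRN: 8  (via NOR)
JCT: 12  (via SUM)
LAR: 13  (via IVY)
Shortest route: ALP–RIV–IVY–LAR = 13 min.

13 min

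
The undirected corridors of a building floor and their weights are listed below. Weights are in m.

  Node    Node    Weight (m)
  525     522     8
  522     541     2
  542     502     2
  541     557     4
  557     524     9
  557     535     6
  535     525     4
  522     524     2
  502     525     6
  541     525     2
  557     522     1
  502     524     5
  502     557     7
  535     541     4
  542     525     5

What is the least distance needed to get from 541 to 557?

Compare a few routes:
541–557: 4 = 4
541–522–557: 2+1 = 3
The minimum is 3 m via 541–522–557.

3 m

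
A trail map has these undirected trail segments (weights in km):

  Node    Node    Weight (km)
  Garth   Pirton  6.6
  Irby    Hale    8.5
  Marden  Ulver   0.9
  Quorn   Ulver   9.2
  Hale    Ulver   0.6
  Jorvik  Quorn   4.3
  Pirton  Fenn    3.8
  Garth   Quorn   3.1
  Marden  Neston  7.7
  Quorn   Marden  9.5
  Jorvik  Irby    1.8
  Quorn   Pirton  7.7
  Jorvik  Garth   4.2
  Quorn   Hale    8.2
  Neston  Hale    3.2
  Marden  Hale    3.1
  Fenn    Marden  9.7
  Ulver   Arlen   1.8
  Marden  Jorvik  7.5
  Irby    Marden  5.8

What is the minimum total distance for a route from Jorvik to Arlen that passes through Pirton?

27 km

Shortest Jorvik→Pirton: Jorvik–Garth–Pirton = 10.8
Best Pirton to Arlen: Pirton–Fenn–Marden–Ulver–Arlen costing 16.2
Total via Pirton: 10.8 + 16.2 = 27 km.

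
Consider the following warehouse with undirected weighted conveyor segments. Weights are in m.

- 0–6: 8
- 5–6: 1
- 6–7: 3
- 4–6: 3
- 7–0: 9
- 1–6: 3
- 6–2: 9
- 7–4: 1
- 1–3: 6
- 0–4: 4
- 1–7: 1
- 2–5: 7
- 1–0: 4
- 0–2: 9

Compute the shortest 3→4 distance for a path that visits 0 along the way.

Best 3 to 0: 3 → 1 → 0 costing 10
Shortest 0→4: 0 → 4 = 4
Total via 0: 10 + 4 = 14 m.

14 m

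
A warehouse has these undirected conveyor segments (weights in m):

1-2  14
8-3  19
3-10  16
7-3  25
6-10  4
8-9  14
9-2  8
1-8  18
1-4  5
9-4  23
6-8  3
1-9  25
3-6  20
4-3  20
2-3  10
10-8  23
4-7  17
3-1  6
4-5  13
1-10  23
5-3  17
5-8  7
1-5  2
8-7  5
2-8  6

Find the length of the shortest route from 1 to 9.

Candidate routes:
1–5–8–9: 2+7+14 = 23
1–2–9: 14+8 = 22
1–5–8–2–9: 2+7+6+8 = 23
1–3–2–9: 6+10+8 = 24
The minimum is 22 m via 1–2–9.

22 m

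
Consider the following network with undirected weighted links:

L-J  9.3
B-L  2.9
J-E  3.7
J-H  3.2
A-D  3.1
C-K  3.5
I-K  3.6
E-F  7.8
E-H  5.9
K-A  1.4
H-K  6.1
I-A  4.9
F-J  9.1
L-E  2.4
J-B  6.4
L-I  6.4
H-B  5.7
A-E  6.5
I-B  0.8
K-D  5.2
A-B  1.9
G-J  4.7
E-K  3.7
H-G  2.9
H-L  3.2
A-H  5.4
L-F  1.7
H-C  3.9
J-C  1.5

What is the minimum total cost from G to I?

9.4

Enumerating some paths:
G → H → B → I: 2.9+5.7+0.8 = 9.4
G → H → L → B → I: 2.9+3.2+2.9+0.8 = 9.8
Cheapest is G → H → B → I at 9.4.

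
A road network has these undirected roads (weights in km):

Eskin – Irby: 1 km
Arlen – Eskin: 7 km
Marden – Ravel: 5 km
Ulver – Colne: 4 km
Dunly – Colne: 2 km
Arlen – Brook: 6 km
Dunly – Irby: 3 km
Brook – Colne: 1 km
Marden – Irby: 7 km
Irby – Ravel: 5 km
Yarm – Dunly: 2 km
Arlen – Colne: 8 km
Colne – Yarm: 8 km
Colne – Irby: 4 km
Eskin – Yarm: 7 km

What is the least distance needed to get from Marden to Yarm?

Shortest distances from Marden:
Marden: 0
Ravel: 5  (via Marden)
Irby: 7  (via Marden)
Eskin: 8  (via Irby)
Dunly: 10  (via Irby)
Colne: 11  (via Irby)
Yarm: 12  (via Dunly)
Shortest route: Marden → Irby → Dunly → Yarm = 12 km.

12 km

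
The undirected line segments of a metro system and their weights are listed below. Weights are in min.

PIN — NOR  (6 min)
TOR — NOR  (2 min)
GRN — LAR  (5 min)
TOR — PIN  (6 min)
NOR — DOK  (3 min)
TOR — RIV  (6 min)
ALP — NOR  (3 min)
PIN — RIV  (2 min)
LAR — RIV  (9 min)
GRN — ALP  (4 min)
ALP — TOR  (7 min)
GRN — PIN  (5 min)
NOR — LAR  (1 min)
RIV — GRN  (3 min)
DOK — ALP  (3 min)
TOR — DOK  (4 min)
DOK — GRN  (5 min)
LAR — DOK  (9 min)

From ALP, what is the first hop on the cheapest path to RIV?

GRN

Enumerating some paths:
ALP → DOK → GRN → RIV: 3+5+3 = 11
ALP → NOR → PIN → RIV: 3+6+2 = 11
ALP → GRN → RIV: 4+3 = 7
ALP → NOR → TOR → RIV: 3+2+6 = 11
Cheapest is ALP → GRN → RIV at 7 min.
So from ALP the first move is to GRN.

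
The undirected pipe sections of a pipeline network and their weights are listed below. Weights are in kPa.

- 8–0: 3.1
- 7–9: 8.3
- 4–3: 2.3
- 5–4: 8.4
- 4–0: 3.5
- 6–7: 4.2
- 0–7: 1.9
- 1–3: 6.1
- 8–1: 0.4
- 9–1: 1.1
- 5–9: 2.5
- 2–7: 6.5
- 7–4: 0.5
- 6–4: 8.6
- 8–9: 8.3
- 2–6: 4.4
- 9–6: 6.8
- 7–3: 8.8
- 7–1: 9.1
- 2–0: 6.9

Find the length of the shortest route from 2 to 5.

Candidate routes:
2 - 6 - 9 - 5: 4.4+6.8+2.5 = 13.7
2 - 0 - 8 - 1 - 9 - 5: 6.9+3.1+0.4+1.1+2.5 = 14
The minimum is 13.7 kPa via 2 - 6 - 9 - 5.

13.7 kPa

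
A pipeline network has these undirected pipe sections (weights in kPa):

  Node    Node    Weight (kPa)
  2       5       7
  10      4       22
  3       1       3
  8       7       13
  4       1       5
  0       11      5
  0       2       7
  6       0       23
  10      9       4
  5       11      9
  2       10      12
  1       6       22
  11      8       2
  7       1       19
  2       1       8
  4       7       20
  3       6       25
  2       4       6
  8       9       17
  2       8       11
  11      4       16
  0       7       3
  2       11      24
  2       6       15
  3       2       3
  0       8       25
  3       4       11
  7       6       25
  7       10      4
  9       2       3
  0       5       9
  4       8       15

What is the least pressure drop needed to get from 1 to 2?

6 kPa

Shortest distances from 1:
1: 0
3: 3  (via 1)
4: 5  (via 1)
2: 6  (via 3)
Shortest route: 1 → 3 → 2 = 6 kPa.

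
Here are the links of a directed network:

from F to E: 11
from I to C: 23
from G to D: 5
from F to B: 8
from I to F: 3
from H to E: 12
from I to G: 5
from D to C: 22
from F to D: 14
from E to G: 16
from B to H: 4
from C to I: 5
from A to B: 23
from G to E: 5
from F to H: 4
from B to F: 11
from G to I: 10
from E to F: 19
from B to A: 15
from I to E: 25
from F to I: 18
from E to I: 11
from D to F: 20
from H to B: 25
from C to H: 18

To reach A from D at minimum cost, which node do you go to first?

F

Candidate routes:
D - C - I - F - B - A: 22+5+3+8+15 = 53
D - F - B - A: 20+8+15 = 43
Cheapest is D - F - B - A at 43.
So from D the first move is to F.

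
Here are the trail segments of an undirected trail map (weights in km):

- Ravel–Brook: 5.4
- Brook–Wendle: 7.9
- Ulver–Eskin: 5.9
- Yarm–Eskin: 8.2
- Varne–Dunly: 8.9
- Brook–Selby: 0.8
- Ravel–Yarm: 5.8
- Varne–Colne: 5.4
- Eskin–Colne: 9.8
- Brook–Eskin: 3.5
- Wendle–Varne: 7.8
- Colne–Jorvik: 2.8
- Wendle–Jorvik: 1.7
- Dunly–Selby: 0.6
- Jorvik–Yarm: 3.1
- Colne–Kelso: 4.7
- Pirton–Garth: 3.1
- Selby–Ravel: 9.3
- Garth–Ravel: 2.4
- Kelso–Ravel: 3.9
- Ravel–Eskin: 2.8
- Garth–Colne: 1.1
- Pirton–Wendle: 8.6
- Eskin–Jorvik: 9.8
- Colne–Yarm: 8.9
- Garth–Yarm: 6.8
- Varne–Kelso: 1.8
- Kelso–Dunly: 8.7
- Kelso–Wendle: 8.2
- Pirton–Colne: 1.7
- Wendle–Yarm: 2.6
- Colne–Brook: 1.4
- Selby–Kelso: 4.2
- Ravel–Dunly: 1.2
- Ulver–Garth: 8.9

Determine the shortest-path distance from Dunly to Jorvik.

Enumerating some paths:
Dunly–Selby–Brook–Colne–Jorvik: 0.6+0.8+1.4+2.8 = 5.6
Dunly–Ravel–Brook–Colne–Jorvik: 1.2+5.4+1.4+2.8 = 10.8
Dunly–Ravel–Garth–Colne–Jorvik: 1.2+2.4+1.1+2.8 = 7.5
Dunly–Ravel–Yarm–Jorvik: 1.2+5.8+3.1 = 10.1
The minimum is 5.6 km via Dunly–Selby–Brook–Colne–Jorvik.

5.6 km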